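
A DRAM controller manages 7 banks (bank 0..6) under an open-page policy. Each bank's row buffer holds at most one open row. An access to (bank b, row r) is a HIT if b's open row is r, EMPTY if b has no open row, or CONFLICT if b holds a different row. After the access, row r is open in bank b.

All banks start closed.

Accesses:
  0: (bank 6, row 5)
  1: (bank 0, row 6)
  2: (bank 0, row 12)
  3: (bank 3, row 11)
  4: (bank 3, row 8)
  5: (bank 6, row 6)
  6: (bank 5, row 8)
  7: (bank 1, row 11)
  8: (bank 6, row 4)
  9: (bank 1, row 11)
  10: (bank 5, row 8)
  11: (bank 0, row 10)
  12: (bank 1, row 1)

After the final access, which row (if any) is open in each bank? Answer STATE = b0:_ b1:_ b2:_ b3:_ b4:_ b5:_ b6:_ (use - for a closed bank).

step 0: bank6 None->5 [EMPTY]
step 1: bank0 None->6 [EMPTY]
step 2: bank0 6->12 [CONFLICT]
step 3: bank3 None->11 [EMPTY]
step 4: bank3 11->8 [CONFLICT]
step 5: bank6 5->6 [CONFLICT]
step 6: bank5 None->8 [EMPTY]
step 7: bank1 None->11 [EMPTY]
step 8: bank6 6->4 [CONFLICT]
step 9: bank1 11->11 [HIT]
step 10: bank5 8->8 [HIT]
step 11: bank0 12->10 [CONFLICT]
step 12: bank1 11->1 [CONFLICT]

STATE = b0:10 b1:1 b2:- b3:8 b4:- b5:8 b6:4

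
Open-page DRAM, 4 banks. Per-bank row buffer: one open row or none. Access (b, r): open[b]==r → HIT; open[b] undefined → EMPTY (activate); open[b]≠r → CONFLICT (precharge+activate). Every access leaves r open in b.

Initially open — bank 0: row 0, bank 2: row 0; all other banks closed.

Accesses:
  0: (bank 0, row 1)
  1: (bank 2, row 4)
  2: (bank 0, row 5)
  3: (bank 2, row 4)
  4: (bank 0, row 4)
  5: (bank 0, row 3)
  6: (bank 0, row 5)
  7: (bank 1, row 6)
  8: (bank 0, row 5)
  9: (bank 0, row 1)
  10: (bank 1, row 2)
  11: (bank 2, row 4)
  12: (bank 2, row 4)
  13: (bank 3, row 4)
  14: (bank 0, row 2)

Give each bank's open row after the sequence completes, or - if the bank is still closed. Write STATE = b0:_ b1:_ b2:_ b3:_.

  [0] b0 r1: had r0 ⇒ C
  [1] b2 r4: had r0 ⇒ C
  [2] b0 r5: had r1 ⇒ C
  [3] b2 r4: had r4 ⇒ H
  [4] b0 r4: had r5 ⇒ C
  [5] b0 r3: had r4 ⇒ C
  [6] b0 r5: had r3 ⇒ C
  [7] b1 r6: no row ⇒ E
  [8] b0 r5: had r5 ⇒ H
  [9] b0 r1: had r5 ⇒ C
  [10] b1 r2: had r6 ⇒ C
  [11] b2 r4: had r4 ⇒ H
  [12] b2 r4: had r4 ⇒ H
  [13] b3 r4: no row ⇒ E
  [14] b0 r2: had r1 ⇒ C

STATE = b0:2 b1:2 b2:4 b3:4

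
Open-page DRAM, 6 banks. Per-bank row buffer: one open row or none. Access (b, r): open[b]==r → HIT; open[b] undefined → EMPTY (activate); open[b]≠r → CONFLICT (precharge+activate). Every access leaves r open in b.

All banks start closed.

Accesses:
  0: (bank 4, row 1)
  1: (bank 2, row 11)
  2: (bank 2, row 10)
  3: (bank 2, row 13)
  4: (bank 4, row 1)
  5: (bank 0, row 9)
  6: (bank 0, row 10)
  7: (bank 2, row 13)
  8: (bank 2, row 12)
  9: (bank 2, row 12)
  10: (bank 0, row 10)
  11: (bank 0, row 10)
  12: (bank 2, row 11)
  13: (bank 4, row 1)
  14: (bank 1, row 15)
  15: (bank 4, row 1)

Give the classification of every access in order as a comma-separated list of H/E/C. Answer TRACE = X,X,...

TRACE = E,E,C,C,H,E,C,H,C,H,H,H,C,H,E,H

0: bank 4 row 1 — prev None → EMPTY
1: bank 2 row 11 — prev None → EMPTY
2: bank 2 row 10 — prev 11 → CONFLICT
3: bank 2 row 13 — prev 10 → CONFLICT
4: bank 4 row 1 — prev 1 → HIT
5: bank 0 row 9 — prev None → EMPTY
6: bank 0 row 10 — prev 9 → CONFLICT
7: bank 2 row 13 — prev 13 → HIT
8: bank 2 row 12 — prev 13 → CONFLICT
9: bank 2 row 12 — prev 12 → HIT
10: bank 0 row 10 — prev 10 → HIT
11: bank 0 row 10 — prev 10 → HIT
12: bank 2 row 11 — prev 12 → CONFLICT
13: bank 4 row 1 — prev 1 → HIT
14: bank 1 row 15 — prev None → EMPTY
15: bank 4 row 1 — prev 1 → HIT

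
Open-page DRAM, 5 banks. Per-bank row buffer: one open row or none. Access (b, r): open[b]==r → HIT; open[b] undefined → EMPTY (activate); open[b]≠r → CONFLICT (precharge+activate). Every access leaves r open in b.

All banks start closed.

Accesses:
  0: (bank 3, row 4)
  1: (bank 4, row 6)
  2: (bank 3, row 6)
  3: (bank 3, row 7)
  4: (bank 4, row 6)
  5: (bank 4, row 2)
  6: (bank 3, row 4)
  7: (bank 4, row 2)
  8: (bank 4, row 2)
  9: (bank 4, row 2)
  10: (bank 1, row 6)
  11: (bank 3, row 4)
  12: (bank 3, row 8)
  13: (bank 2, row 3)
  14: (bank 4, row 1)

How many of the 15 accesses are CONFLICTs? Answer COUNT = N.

COUNT = 6

step 0: bank3 None->4 [EMPTY]
step 1: bank4 None->6 [EMPTY]
step 2: bank3 4->6 [CONFLICT]
step 3: bank3 6->7 [CONFLICT]
step 4: bank4 6->6 [HIT]
step 5: bank4 6->2 [CONFLICT]
step 6: bank3 7->4 [CONFLICT]
step 7: bank4 2->2 [HIT]
step 8: bank4 2->2 [HIT]
step 9: bank4 2->2 [HIT]
step 10: bank1 None->6 [EMPTY]
step 11: bank3 4->4 [HIT]
step 12: bank3 4->8 [CONFLICT]
step 13: bank2 None->3 [EMPTY]
step 14: bank4 2->1 [CONFLICT]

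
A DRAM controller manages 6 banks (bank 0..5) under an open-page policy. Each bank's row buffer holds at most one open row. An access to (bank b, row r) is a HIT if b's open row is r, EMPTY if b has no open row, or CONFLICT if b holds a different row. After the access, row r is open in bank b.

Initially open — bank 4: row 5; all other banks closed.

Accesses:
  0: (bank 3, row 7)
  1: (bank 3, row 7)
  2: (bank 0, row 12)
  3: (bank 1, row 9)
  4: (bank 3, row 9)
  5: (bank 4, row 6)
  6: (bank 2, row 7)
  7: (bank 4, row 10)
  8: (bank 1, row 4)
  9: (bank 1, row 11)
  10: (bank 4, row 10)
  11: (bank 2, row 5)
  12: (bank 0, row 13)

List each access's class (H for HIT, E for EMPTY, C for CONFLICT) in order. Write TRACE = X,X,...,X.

0: bank 3 row 7 — prev None → EMPTY
1: bank 3 row 7 — prev 7 → HIT
2: bank 0 row 12 — prev None → EMPTY
3: bank 1 row 9 — prev None → EMPTY
4: bank 3 row 9 — prev 7 → CONFLICT
5: bank 4 row 6 — prev 5 → CONFLICT
6: bank 2 row 7 — prev None → EMPTY
7: bank 4 row 10 — prev 6 → CONFLICT
8: bank 1 row 4 — prev 9 → CONFLICT
9: bank 1 row 11 — prev 4 → CONFLICT
10: bank 4 row 10 — prev 10 → HIT
11: bank 2 row 5 — prev 7 → CONFLICT
12: bank 0 row 13 — prev 12 → CONFLICT

TRACE = E,H,E,E,C,C,E,C,C,C,H,C,C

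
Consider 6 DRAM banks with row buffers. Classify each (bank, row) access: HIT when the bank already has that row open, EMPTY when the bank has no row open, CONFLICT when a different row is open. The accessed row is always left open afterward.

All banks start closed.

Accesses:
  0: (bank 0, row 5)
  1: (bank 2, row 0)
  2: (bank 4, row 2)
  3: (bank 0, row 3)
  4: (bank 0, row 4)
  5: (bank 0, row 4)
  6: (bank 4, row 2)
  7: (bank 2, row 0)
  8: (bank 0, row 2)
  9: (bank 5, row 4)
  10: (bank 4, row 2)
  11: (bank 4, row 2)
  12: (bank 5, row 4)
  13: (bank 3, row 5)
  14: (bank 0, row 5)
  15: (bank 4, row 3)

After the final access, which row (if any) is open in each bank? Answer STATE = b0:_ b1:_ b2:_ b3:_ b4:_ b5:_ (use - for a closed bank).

STATE = b0:5 b1:- b2:0 b3:5 b4:3 b5:4

  [0] b0 r5: no row ⇒ E
  [1] b2 r0: no row ⇒ E
  [2] b4 r2: no row ⇒ E
  [3] b0 r3: had r5 ⇒ C
  [4] b0 r4: had r3 ⇒ C
  [5] b0 r4: had r4 ⇒ H
  [6] b4 r2: had r2 ⇒ H
  [7] b2 r0: had r0 ⇒ H
  [8] b0 r2: had r4 ⇒ C
  [9] b5 r4: no row ⇒ E
  [10] b4 r2: had r2 ⇒ H
  [11] b4 r2: had r2 ⇒ H
  [12] b5 r4: had r4 ⇒ H
  [13] b3 r5: no row ⇒ E
  [14] b0 r5: had r2 ⇒ C
  [15] b4 r3: had r2 ⇒ C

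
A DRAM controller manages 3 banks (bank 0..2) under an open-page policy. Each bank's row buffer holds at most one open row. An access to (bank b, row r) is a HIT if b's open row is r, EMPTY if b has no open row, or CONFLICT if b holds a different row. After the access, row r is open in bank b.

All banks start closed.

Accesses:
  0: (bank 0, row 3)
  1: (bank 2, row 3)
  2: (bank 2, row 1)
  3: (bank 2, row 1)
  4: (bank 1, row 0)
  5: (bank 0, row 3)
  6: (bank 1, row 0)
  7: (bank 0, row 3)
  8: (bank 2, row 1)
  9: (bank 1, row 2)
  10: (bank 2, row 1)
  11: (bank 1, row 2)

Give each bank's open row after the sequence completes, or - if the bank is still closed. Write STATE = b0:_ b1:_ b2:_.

#0 (0,3) E
#1 (2,3) E
#2 (2,1) C  (was 3)
#3 (2,1) H  (was 1)
#4 (1,0) E
#5 (0,3) H  (was 3)
#6 (1,0) H  (was 0)
#7 (0,3) H  (was 3)
#8 (2,1) H  (was 1)
#9 (1,2) C  (was 0)
#10 (2,1) H  (was 1)
#11 (1,2) H  (was 2)

STATE = b0:3 b1:2 b2:1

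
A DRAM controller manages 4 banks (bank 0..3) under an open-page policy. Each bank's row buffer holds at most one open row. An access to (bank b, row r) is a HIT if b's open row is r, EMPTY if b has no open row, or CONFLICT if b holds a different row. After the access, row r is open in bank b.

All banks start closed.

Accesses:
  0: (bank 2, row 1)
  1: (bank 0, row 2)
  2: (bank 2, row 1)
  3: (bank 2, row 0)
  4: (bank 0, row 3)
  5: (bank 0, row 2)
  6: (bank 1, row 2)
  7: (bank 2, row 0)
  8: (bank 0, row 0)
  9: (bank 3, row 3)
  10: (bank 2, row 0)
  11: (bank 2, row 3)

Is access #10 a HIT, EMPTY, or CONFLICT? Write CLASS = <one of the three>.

CLASS = HIT

#0 (2,1) E
#1 (0,2) E
#2 (2,1) H  (was 1)
#3 (2,0) C  (was 1)
#4 (0,3) C  (was 2)
#5 (0,2) C  (was 3)
#6 (1,2) E
#7 (2,0) H  (was 0)
#8 (0,0) C  (was 2)
#9 (3,3) E
#10 (2,0) H  (was 0)
#11 (2,3) C  (was 0)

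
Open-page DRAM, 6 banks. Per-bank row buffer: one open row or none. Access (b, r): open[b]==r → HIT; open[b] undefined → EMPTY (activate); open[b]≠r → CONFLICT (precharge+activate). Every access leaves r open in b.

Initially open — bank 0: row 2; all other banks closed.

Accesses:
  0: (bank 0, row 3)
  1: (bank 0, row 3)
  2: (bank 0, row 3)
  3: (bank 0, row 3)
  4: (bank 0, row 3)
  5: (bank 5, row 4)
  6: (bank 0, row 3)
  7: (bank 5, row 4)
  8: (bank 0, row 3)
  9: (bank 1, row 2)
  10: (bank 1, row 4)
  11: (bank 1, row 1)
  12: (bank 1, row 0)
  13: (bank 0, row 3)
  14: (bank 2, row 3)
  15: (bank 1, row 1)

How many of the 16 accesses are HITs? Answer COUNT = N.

COUNT = 8

0: bank 0 row 3 — prev 2 → CONFLICT
1: bank 0 row 3 — prev 3 → HIT
2: bank 0 row 3 — prev 3 → HIT
3: bank 0 row 3 — prev 3 → HIT
4: bank 0 row 3 — prev 3 → HIT
5: bank 5 row 4 — prev None → EMPTY
6: bank 0 row 3 — prev 3 → HIT
7: bank 5 row 4 — prev 4 → HIT
8: bank 0 row 3 — prev 3 → HIT
9: bank 1 row 2 — prev None → EMPTY
10: bank 1 row 4 — prev 2 → CONFLICT
11: bank 1 row 1 — prev 4 → CONFLICT
12: bank 1 row 0 — prev 1 → CONFLICT
13: bank 0 row 3 — prev 3 → HIT
14: bank 2 row 3 — prev None → EMPTY
15: bank 1 row 1 — prev 0 → CONFLICT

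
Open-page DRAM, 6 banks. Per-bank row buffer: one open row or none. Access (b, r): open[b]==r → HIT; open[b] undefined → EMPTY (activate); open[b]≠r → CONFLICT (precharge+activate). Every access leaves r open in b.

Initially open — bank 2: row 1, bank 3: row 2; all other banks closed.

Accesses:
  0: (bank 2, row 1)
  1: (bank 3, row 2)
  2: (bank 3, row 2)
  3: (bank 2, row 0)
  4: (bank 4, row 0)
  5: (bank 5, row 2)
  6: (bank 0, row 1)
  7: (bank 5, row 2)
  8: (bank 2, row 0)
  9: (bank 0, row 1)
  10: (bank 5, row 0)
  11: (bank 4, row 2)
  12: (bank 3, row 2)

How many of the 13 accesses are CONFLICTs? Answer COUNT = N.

#0 (2,1) H  (was 1)
#1 (3,2) H  (was 2)
#2 (3,2) H  (was 2)
#3 (2,0) C  (was 1)
#4 (4,0) E
#5 (5,2) E
#6 (0,1) E
#7 (5,2) H  (was 2)
#8 (2,0) H  (was 0)
#9 (0,1) H  (was 1)
#10 (5,0) C  (was 2)
#11 (4,2) C  (was 0)
#12 (3,2) H  (was 2)

COUNT = 3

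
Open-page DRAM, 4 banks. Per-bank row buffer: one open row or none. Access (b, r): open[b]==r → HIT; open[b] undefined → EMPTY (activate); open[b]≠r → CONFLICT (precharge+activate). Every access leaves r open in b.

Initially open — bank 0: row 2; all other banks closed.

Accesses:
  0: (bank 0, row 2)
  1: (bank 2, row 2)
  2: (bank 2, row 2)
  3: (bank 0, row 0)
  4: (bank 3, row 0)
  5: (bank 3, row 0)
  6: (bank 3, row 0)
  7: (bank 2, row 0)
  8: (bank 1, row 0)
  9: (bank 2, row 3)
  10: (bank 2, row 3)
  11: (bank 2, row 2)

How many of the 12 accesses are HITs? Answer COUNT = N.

0: bank 0 row 2 — prev 2 → HIT
1: bank 2 row 2 — prev None → EMPTY
2: bank 2 row 2 — prev 2 → HIT
3: bank 0 row 0 — prev 2 → CONFLICT
4: bank 3 row 0 — prev None → EMPTY
5: bank 3 row 0 — prev 0 → HIT
6: bank 3 row 0 — prev 0 → HIT
7: bank 2 row 0 — prev 2 → CONFLICT
8: bank 1 row 0 — prev None → EMPTY
9: bank 2 row 3 — prev 0 → CONFLICT
10: bank 2 row 3 — prev 3 → HIT
11: bank 2 row 2 — prev 3 → CONFLICT

COUNT = 5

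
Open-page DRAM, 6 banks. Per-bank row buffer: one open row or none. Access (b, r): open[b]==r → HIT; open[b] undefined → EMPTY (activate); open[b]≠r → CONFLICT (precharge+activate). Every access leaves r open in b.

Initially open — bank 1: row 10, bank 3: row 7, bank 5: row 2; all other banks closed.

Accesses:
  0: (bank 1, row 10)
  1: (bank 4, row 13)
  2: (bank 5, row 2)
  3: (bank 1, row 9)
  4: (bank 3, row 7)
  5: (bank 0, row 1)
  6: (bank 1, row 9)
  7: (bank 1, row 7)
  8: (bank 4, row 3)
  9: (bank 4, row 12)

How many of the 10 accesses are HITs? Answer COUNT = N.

COUNT = 4

0: bank 1 row 10 — prev 10 → HIT
1: bank 4 row 13 — prev None → EMPTY
2: bank 5 row 2 — prev 2 → HIT
3: bank 1 row 9 — prev 10 → CONFLICT
4: bank 3 row 7 — prev 7 → HIT
5: bank 0 row 1 — prev None → EMPTY
6: bank 1 row 9 — prev 9 → HIT
7: bank 1 row 7 — prev 9 → CONFLICT
8: bank 4 row 3 — prev 13 → CONFLICT
9: bank 4 row 12 — prev 3 → CONFLICT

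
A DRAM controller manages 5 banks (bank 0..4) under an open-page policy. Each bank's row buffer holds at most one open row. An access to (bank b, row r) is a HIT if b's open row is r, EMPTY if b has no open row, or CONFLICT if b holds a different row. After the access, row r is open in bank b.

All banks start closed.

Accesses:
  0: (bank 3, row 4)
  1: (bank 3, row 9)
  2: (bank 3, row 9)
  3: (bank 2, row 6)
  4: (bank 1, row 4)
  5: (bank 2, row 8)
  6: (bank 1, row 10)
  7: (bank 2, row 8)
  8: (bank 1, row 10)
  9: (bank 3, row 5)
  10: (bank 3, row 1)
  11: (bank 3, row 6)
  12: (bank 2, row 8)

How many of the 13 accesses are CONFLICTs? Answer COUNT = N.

step 0: bank3 None->4 [EMPTY]
step 1: bank3 4->9 [CONFLICT]
step 2: bank3 9->9 [HIT]
step 3: bank2 None->6 [EMPTY]
step 4: bank1 None->4 [EMPTY]
step 5: bank2 6->8 [CONFLICT]
step 6: bank1 4->10 [CONFLICT]
step 7: bank2 8->8 [HIT]
step 8: bank1 10->10 [HIT]
step 9: bank3 9->5 [CONFLICT]
step 10: bank3 5->1 [CONFLICT]
step 11: bank3 1->6 [CONFLICT]
step 12: bank2 8->8 [HIT]

COUNT = 6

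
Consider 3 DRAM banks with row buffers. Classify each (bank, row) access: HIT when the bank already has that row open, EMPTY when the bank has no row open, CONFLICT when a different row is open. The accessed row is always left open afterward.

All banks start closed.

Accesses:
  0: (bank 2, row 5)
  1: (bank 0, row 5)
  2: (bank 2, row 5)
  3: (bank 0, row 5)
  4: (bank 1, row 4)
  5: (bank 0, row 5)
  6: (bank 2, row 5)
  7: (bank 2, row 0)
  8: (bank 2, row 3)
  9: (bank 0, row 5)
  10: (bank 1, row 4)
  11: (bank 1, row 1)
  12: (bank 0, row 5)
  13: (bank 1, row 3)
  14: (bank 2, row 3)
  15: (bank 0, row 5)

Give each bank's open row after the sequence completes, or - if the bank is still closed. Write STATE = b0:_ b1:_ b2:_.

STATE = b0:5 b1:3 b2:3

#0 (2,5) E
#1 (0,5) E
#2 (2,5) H  (was 5)
#3 (0,5) H  (was 5)
#4 (1,4) E
#5 (0,5) H  (was 5)
#6 (2,5) H  (was 5)
#7 (2,0) C  (was 5)
#8 (2,3) C  (was 0)
#9 (0,5) H  (was 5)
#10 (1,4) H  (was 4)
#11 (1,1) C  (was 4)
#12 (0,5) H  (was 5)
#13 (1,3) C  (was 1)
#14 (2,3) H  (was 3)
#15 (0,5) H  (was 5)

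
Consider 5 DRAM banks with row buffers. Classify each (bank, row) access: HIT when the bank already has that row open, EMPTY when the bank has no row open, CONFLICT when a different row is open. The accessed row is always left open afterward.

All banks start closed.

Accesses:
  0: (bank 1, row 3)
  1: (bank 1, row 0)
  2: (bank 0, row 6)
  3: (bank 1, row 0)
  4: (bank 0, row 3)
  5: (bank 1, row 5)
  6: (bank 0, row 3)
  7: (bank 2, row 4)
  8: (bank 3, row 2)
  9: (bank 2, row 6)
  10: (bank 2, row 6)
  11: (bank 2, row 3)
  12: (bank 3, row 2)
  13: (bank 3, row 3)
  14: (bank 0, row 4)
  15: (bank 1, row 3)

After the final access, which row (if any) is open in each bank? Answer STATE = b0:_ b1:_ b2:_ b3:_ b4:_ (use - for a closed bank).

  [0] b1 r3: no row ⇒ E
  [1] b1 r0: had r3 ⇒ C
  [2] b0 r6: no row ⇒ E
  [3] b1 r0: had r0 ⇒ H
  [4] b0 r3: had r6 ⇒ C
  [5] b1 r5: had r0 ⇒ C
  [6] b0 r3: had r3 ⇒ H
  [7] b2 r4: no row ⇒ E
  [8] b3 r2: no row ⇒ E
  [9] b2 r6: had r4 ⇒ C
  [10] b2 r6: had r6 ⇒ H
  [11] b2 r3: had r6 ⇒ C
  [12] b3 r2: had r2 ⇒ H
  [13] b3 r3: had r2 ⇒ C
  [14] b0 r4: had r3 ⇒ C
  [15] b1 r3: had r5 ⇒ C

STATE = b0:4 b1:3 b2:3 b3:3 b4:-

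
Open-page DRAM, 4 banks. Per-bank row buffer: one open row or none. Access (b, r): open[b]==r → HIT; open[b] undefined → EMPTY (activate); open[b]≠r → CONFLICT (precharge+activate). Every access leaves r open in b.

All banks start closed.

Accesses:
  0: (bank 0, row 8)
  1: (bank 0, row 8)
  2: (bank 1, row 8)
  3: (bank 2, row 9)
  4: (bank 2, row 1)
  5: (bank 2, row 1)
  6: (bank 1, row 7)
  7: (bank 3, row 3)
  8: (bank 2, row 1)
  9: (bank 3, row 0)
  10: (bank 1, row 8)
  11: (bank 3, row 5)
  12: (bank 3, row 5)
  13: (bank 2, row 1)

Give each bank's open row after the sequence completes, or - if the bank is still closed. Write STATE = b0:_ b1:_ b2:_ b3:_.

step 0: bank0 None->8 [EMPTY]
step 1: bank0 8->8 [HIT]
step 2: bank1 None->8 [EMPTY]
step 3: bank2 None->9 [EMPTY]
step 4: bank2 9->1 [CONFLICT]
step 5: bank2 1->1 [HIT]
step 6: bank1 8->7 [CONFLICT]
step 7: bank3 None->3 [EMPTY]
step 8: bank2 1->1 [HIT]
step 9: bank3 3->0 [CONFLICT]
step 10: bank1 7->8 [CONFLICT]
step 11: bank3 0->5 [CONFLICT]
step 12: bank3 5->5 [HIT]
step 13: bank2 1->1 [HIT]

STATE = b0:8 b1:8 b2:1 b3:5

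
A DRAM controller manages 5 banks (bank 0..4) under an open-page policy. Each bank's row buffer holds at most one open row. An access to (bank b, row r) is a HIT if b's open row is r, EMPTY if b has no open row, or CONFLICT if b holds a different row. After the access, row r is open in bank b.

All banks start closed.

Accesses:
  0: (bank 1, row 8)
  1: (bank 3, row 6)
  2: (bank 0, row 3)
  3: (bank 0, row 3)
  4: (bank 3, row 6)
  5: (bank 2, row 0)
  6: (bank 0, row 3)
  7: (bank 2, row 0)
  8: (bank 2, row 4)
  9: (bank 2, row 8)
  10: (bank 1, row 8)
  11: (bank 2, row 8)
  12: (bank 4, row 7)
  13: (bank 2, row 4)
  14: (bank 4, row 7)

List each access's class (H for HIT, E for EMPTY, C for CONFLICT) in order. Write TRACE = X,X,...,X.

TRACE = E,E,E,H,H,E,H,H,C,C,H,H,E,C,H

0: bank 1 row 8 — prev None → EMPTY
1: bank 3 row 6 — prev None → EMPTY
2: bank 0 row 3 — prev None → EMPTY
3: bank 0 row 3 — prev 3 → HIT
4: bank 3 row 6 — prev 6 → HIT
5: bank 2 row 0 — prev None → EMPTY
6: bank 0 row 3 — prev 3 → HIT
7: bank 2 row 0 — prev 0 → HIT
8: bank 2 row 4 — prev 0 → CONFLICT
9: bank 2 row 8 — prev 4 → CONFLICT
10: bank 1 row 8 — prev 8 → HIT
11: bank 2 row 8 — prev 8 → HIT
12: bank 4 row 7 — prev None → EMPTY
13: bank 2 row 4 — prev 8 → CONFLICT
14: bank 4 row 7 — prev 7 → HIT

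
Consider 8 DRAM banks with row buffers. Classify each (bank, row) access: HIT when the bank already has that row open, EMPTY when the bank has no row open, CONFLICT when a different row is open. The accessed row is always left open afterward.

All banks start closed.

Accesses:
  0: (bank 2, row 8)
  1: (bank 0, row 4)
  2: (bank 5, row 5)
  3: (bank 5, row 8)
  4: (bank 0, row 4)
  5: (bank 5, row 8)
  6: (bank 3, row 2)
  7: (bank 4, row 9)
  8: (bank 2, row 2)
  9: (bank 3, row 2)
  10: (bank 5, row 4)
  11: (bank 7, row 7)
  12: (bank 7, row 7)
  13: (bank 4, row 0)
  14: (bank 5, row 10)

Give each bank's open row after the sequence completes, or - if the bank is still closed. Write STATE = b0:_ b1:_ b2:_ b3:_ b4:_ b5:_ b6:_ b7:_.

0: bank 2 row 8 — prev None → EMPTY
1: bank 0 row 4 — prev None → EMPTY
2: bank 5 row 5 — prev None → EMPTY
3: bank 5 row 8 — prev 5 → CONFLICT
4: bank 0 row 4 — prev 4 → HIT
5: bank 5 row 8 — prev 8 → HIT
6: bank 3 row 2 — prev None → EMPTY
7: bank 4 row 9 — prev None → EMPTY
8: bank 2 row 2 — prev 8 → CONFLICT
9: bank 3 row 2 — prev 2 → HIT
10: bank 5 row 4 — prev 8 → CONFLICT
11: bank 7 row 7 — prev None → EMPTY
12: bank 7 row 7 — prev 7 → HIT
13: bank 4 row 0 — prev 9 → CONFLICT
14: bank 5 row 10 — prev 4 → CONFLICT

STATE = b0:4 b1:- b2:2 b3:2 b4:0 b5:10 b6:- b7:7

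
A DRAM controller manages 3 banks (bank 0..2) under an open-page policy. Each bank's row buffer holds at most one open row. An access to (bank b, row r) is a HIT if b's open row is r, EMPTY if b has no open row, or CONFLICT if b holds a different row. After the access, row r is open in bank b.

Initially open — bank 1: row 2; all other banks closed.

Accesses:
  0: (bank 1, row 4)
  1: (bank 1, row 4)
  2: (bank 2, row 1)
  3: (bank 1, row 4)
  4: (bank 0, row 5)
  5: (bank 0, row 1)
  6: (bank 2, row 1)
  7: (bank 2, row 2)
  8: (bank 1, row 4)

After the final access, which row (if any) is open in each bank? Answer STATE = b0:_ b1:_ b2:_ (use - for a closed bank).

step 0: bank1 2->4 [CONFLICT]
step 1: bank1 4->4 [HIT]
step 2: bank2 None->1 [EMPTY]
step 3: bank1 4->4 [HIT]
step 4: bank0 None->5 [EMPTY]
step 5: bank0 5->1 [CONFLICT]
step 6: bank2 1->1 [HIT]
step 7: bank2 1->2 [CONFLICT]
step 8: bank1 4->4 [HIT]

STATE = b0:1 b1:4 b2:2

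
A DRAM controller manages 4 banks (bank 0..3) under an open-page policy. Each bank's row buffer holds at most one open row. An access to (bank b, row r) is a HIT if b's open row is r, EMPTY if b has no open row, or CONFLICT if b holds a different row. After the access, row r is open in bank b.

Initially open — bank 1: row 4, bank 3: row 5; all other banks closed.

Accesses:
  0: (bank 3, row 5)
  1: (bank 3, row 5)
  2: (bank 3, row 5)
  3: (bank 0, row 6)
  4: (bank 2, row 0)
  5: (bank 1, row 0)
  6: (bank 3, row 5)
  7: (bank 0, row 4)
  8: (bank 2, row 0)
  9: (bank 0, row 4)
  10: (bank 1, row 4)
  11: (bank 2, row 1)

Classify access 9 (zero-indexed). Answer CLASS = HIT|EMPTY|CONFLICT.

  [0] b3 r5: had r5 ⇒ H
  [1] b3 r5: had r5 ⇒ H
  [2] b3 r5: had r5 ⇒ H
  [3] b0 r6: no row ⇒ E
  [4] b2 r0: no row ⇒ E
  [5] b1 r0: had r4 ⇒ C
  [6] b3 r5: had r5 ⇒ H
  [7] b0 r4: had r6 ⇒ C
  [8] b2 r0: had r0 ⇒ H
  [9] b0 r4: had r4 ⇒ H
  [10] b1 r4: had r0 ⇒ C
  [11] b2 r1: had r0 ⇒ C

CLASS = HIT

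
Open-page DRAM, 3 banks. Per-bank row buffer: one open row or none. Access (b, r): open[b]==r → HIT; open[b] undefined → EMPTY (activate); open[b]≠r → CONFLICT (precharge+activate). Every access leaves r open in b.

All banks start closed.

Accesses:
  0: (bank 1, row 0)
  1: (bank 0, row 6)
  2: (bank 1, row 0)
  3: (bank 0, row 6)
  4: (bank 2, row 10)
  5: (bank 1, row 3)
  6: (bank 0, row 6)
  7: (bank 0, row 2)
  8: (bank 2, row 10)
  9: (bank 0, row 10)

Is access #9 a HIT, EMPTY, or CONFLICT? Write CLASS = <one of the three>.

CLASS = CONFLICT

0: bank 1 row 0 — prev None → EMPTY
1: bank 0 row 6 — prev None → EMPTY
2: bank 1 row 0 — prev 0 → HIT
3: bank 0 row 6 — prev 6 → HIT
4: bank 2 row 10 — prev None → EMPTY
5: bank 1 row 3 — prev 0 → CONFLICT
6: bank 0 row 6 — prev 6 → HIT
7: bank 0 row 2 — prev 6 → CONFLICT
8: bank 2 row 10 — prev 10 → HIT
9: bank 0 row 10 — prev 2 → CONFLICT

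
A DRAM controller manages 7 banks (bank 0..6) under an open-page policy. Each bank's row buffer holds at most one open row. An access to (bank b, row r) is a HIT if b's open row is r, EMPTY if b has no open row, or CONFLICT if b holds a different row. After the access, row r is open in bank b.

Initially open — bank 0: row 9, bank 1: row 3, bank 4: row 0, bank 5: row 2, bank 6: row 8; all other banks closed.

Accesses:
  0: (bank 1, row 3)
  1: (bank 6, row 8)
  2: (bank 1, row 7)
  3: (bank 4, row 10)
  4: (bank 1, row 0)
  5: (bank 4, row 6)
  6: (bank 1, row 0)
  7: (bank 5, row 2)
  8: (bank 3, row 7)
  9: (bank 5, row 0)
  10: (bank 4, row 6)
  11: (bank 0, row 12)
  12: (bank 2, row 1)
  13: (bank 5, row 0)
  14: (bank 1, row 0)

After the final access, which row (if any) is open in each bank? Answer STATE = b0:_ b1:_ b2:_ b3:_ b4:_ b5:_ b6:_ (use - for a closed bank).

STATE = b0:12 b1:0 b2:1 b3:7 b4:6 b5:0 b6:8

step 0: bank1 3->3 [HIT]
step 1: bank6 8->8 [HIT]
step 2: bank1 3->7 [CONFLICT]
step 3: bank4 0->10 [CONFLICT]
step 4: bank1 7->0 [CONFLICT]
step 5: bank4 10->6 [CONFLICT]
step 6: bank1 0->0 [HIT]
step 7: bank5 2->2 [HIT]
step 8: bank3 None->7 [EMPTY]
step 9: bank5 2->0 [CONFLICT]
step 10: bank4 6->6 [HIT]
step 11: bank0 9->12 [CONFLICT]
step 12: bank2 None->1 [EMPTY]
step 13: bank5 0->0 [HIT]
step 14: bank1 0->0 [HIT]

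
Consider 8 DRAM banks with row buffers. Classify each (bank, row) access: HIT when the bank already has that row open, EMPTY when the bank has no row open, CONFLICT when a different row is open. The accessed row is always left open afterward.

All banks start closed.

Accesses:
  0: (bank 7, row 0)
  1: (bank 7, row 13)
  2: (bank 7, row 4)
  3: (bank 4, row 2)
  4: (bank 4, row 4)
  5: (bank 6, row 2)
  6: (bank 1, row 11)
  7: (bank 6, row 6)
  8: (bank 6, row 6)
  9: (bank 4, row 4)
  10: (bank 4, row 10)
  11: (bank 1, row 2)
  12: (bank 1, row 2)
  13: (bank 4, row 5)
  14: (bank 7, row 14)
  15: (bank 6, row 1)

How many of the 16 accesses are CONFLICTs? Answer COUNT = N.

0: bank 7 row 0 — prev None → EMPTY
1: bank 7 row 13 — prev 0 → CONFLICT
2: bank 7 row 4 — prev 13 → CONFLICT
3: bank 4 row 2 — prev None → EMPTY
4: bank 4 row 4 — prev 2 → CONFLICT
5: bank 6 row 2 — prev None → EMPTY
6: bank 1 row 11 — prev None → EMPTY
7: bank 6 row 6 — prev 2 → CONFLICT
8: bank 6 row 6 — prev 6 → HIT
9: bank 4 row 4 — prev 4 → HIT
10: bank 4 row 10 — prev 4 → CONFLICT
11: bank 1 row 2 — prev 11 → CONFLICT
12: bank 1 row 2 — prev 2 → HIT
13: bank 4 row 5 — prev 10 → CONFLICT
14: bank 7 row 14 — prev 4 → CONFLICT
15: bank 6 row 1 — prev 6 → CONFLICT

COUNT = 9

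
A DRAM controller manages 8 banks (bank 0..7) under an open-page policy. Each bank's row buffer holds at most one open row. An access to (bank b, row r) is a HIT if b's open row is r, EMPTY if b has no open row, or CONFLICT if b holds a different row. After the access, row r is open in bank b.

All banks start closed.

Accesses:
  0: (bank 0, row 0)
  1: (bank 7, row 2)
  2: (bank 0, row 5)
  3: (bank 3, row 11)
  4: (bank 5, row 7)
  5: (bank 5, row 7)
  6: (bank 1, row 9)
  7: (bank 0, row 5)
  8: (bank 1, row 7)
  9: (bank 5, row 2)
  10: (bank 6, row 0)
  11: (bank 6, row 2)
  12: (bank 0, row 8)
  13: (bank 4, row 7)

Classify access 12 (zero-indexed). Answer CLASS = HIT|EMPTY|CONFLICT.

CLASS = CONFLICT

step 0: bank0 None->0 [EMPTY]
step 1: bank7 None->2 [EMPTY]
step 2: bank0 0->5 [CONFLICT]
step 3: bank3 None->11 [EMPTY]
step 4: bank5 None->7 [EMPTY]
step 5: bank5 7->7 [HIT]
step 6: bank1 None->9 [EMPTY]
step 7: bank0 5->5 [HIT]
step 8: bank1 9->7 [CONFLICT]
step 9: bank5 7->2 [CONFLICT]
step 10: bank6 None->0 [EMPTY]
step 11: bank6 0->2 [CONFLICT]
step 12: bank0 5->8 [CONFLICT]
step 13: bank4 None->7 [EMPTY]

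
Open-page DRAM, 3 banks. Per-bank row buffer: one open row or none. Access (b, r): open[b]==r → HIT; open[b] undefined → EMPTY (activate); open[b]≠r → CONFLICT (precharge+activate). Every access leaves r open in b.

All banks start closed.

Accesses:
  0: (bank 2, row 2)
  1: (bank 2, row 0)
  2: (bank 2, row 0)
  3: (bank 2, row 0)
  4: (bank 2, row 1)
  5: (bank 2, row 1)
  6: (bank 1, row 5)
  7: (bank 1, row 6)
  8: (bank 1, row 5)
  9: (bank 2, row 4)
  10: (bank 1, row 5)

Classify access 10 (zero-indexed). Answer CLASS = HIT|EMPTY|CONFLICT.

  [0] b2 r2: no row ⇒ E
  [1] b2 r0: had r2 ⇒ C
  [2] b2 r0: had r0 ⇒ H
  [3] b2 r0: had r0 ⇒ H
  [4] b2 r1: had r0 ⇒ C
  [5] b2 r1: had r1 ⇒ H
  [6] b1 r5: no row ⇒ E
  [7] b1 r6: had r5 ⇒ C
  [8] b1 r5: had r6 ⇒ C
  [9] b2 r4: had r1 ⇒ C
  [10] b1 r5: had r5 ⇒ H

CLASS = HIT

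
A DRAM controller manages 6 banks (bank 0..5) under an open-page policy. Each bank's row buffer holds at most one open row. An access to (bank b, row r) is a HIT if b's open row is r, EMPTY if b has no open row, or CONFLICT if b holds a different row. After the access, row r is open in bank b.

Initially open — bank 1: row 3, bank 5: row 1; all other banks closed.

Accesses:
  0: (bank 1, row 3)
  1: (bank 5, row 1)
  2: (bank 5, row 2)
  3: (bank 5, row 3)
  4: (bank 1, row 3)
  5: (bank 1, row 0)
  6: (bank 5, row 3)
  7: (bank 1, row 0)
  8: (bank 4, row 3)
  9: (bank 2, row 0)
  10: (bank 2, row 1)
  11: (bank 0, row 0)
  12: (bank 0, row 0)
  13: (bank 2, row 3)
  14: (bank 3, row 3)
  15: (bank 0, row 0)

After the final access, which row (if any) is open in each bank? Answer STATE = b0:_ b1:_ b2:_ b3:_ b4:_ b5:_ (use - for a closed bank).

STATE = b0:0 b1:0 b2:3 b3:3 b4:3 b5:3

step 0: bank1 3->3 [HIT]
step 1: bank5 1->1 [HIT]
step 2: bank5 1->2 [CONFLICT]
step 3: bank5 2->3 [CONFLICT]
step 4: bank1 3->3 [HIT]
step 5: bank1 3->0 [CONFLICT]
step 6: bank5 3->3 [HIT]
step 7: bank1 0->0 [HIT]
step 8: bank4 None->3 [EMPTY]
step 9: bank2 None->0 [EMPTY]
step 10: bank2 0->1 [CONFLICT]
step 11: bank0 None->0 [EMPTY]
step 12: bank0 0->0 [HIT]
step 13: bank2 1->3 [CONFLICT]
step 14: bank3 None->3 [EMPTY]
step 15: bank0 0->0 [HIT]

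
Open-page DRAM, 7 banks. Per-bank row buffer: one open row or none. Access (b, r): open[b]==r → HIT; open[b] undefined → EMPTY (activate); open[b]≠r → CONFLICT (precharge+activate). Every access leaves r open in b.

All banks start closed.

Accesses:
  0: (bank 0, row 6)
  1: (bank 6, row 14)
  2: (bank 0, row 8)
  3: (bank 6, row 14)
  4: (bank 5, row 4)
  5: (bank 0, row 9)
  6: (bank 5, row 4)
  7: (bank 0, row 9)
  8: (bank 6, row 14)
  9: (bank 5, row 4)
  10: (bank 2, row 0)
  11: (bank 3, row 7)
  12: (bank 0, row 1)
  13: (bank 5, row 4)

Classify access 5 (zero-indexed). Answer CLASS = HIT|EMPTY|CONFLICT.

0: bank 0 row 6 — prev None → EMPTY
1: bank 6 row 14 — prev None → EMPTY
2: bank 0 row 8 — prev 6 → CONFLICT
3: bank 6 row 14 — prev 14 → HIT
4: bank 5 row 4 — prev None → EMPTY
5: bank 0 row 9 — prev 8 → CONFLICT
6: bank 5 row 4 — prev 4 → HIT
7: bank 0 row 9 — prev 9 → HIT
8: bank 6 row 14 — prev 14 → HIT
9: bank 5 row 4 — prev 4 → HIT
10: bank 2 row 0 — prev None → EMPTY
11: bank 3 row 7 — prev None → EMPTY
12: bank 0 row 1 — prev 9 → CONFLICT
13: bank 5 row 4 — prev 4 → HIT

CLASS = CONFLICT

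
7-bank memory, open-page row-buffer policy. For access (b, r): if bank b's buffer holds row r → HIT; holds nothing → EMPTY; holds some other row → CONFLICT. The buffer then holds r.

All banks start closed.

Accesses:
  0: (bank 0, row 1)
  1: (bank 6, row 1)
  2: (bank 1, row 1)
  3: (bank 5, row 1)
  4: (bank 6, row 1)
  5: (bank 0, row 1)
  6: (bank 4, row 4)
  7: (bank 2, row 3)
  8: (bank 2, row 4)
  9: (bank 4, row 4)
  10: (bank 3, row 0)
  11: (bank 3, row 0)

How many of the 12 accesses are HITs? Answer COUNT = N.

0: bank 0 row 1 — prev None → EMPTY
1: bank 6 row 1 — prev None → EMPTY
2: bank 1 row 1 — prev None → EMPTY
3: bank 5 row 1 — prev None → EMPTY
4: bank 6 row 1 — prev 1 → HIT
5: bank 0 row 1 — prev 1 → HIT
6: bank 4 row 4 — prev None → EMPTY
7: bank 2 row 3 — prev None → EMPTY
8: bank 2 row 4 — prev 3 → CONFLICT
9: bank 4 row 4 — prev 4 → HIT
10: bank 3 row 0 — prev None → EMPTY
11: bank 3 row 0 — prev 0 → HIT

COUNT = 4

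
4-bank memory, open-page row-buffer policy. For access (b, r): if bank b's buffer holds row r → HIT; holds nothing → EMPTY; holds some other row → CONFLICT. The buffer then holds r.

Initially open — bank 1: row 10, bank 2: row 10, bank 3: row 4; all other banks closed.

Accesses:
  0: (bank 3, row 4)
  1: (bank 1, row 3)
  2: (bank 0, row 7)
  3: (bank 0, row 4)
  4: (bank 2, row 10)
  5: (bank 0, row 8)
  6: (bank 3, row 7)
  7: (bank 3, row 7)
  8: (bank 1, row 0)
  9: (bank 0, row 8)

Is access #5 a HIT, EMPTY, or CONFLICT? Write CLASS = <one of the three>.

CLASS = CONFLICT

  [0] b3 r4: had r4 ⇒ H
  [1] b1 r3: had r10 ⇒ C
  [2] b0 r7: no row ⇒ E
  [3] b0 r4: had r7 ⇒ C
  [4] b2 r10: had r10 ⇒ H
  [5] b0 r8: had r4 ⇒ C
  [6] b3 r7: had r4 ⇒ C
  [7] b3 r7: had r7 ⇒ H
  [8] b1 r0: had r3 ⇒ C
  [9] b0 r8: had r8 ⇒ H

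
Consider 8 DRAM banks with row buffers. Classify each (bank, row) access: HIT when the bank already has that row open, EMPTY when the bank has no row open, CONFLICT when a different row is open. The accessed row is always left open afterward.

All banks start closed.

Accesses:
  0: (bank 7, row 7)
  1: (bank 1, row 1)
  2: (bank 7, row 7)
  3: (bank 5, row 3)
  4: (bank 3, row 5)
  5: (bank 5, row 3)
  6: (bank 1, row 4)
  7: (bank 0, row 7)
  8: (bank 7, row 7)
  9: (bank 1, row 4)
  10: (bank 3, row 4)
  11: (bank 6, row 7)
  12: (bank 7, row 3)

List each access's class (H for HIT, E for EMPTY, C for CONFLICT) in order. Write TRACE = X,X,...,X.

step 0: bank7 None->7 [EMPTY]
step 1: bank1 None->1 [EMPTY]
step 2: bank7 7->7 [HIT]
step 3: bank5 None->3 [EMPTY]
step 4: bank3 None->5 [EMPTY]
step 5: bank5 3->3 [HIT]
step 6: bank1 1->4 [CONFLICT]
step 7: bank0 None->7 [EMPTY]
step 8: bank7 7->7 [HIT]
step 9: bank1 4->4 [HIT]
step 10: bank3 5->4 [CONFLICT]
step 11: bank6 None->7 [EMPTY]
step 12: bank7 7->3 [CONFLICT]

TRACE = E,E,H,E,E,H,C,E,H,H,C,E,C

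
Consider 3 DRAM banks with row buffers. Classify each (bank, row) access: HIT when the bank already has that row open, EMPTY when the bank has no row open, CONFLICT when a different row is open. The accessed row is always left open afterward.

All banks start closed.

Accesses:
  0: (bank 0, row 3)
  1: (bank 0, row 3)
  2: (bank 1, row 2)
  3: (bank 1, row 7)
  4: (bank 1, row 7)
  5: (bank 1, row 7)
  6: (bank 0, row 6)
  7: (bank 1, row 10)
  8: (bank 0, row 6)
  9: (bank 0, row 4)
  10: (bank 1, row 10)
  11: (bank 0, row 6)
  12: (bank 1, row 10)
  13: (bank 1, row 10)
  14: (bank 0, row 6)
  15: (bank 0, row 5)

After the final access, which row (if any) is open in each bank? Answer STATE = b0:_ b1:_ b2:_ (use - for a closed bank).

STATE = b0:5 b1:10 b2:-

  [0] b0 r3: no row ⇒ E
  [1] b0 r3: had r3 ⇒ H
  [2] b1 r2: no row ⇒ E
  [3] b1 r7: had r2 ⇒ C
  [4] b1 r7: had r7 ⇒ H
  [5] b1 r7: had r7 ⇒ H
  [6] b0 r6: had r3 ⇒ C
  [7] b1 r10: had r7 ⇒ C
  [8] b0 r6: had r6 ⇒ H
  [9] b0 r4: had r6 ⇒ C
  [10] b1 r10: had r10 ⇒ H
  [11] b0 r6: had r4 ⇒ C
  [12] b1 r10: had r10 ⇒ H
  [13] b1 r10: had r10 ⇒ H
  [14] b0 r6: had r6 ⇒ H
  [15] b0 r5: had r6 ⇒ C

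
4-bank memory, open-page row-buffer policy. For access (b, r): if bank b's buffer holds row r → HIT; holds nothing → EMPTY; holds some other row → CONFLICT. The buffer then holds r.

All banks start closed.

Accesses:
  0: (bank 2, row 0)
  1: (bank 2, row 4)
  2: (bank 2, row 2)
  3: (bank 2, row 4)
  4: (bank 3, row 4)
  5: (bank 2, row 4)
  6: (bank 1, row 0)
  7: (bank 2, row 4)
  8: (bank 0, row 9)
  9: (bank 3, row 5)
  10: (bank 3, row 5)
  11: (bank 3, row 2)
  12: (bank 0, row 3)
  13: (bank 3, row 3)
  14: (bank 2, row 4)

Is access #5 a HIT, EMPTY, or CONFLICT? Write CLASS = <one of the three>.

#0 (2,0) E
#1 (2,4) C  (was 0)
#2 (2,2) C  (was 4)
#3 (2,4) C  (was 2)
#4 (3,4) E
#5 (2,4) H  (was 4)
#6 (1,0) E
#7 (2,4) H  (was 4)
#8 (0,9) E
#9 (3,5) C  (was 4)
#10 (3,5) H  (was 5)
#11 (3,2) C  (was 5)
#12 (0,3) C  (was 9)
#13 (3,3) C  (was 2)
#14 (2,4) H  (was 4)

CLASS = HIT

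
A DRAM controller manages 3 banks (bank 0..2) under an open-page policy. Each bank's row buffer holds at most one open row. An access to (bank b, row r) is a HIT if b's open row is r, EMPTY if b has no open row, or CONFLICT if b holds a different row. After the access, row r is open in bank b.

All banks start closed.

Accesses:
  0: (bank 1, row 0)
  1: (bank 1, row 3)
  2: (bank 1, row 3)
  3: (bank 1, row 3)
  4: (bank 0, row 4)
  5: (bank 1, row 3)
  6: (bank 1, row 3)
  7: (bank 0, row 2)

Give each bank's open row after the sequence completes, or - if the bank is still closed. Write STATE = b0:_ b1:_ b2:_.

  [0] b1 r0: no row ⇒ E
  [1] b1 r3: had r0 ⇒ C
  [2] b1 r3: had r3 ⇒ H
  [3] b1 r3: had r3 ⇒ H
  [4] b0 r4: no row ⇒ E
  [5] b1 r3: had r3 ⇒ H
  [6] b1 r3: had r3 ⇒ H
  [7] b0 r2: had r4 ⇒ C

STATE = b0:2 b1:3 b2:-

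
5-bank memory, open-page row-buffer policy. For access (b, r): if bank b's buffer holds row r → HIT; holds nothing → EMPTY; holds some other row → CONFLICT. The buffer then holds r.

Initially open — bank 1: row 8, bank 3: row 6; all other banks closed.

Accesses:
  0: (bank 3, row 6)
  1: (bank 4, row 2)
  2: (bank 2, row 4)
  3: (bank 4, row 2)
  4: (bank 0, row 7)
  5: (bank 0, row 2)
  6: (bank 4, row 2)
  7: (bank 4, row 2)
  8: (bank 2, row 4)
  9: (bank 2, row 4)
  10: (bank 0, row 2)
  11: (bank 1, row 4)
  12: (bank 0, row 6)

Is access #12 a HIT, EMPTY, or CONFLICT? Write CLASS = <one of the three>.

CLASS = CONFLICT

0: bank 3 row 6 — prev 6 → HIT
1: bank 4 row 2 — prev None → EMPTY
2: bank 2 row 4 — prev None → EMPTY
3: bank 4 row 2 — prev 2 → HIT
4: bank 0 row 7 — prev None → EMPTY
5: bank 0 row 2 — prev 7 → CONFLICT
6: bank 4 row 2 — prev 2 → HIT
7: bank 4 row 2 — prev 2 → HIT
8: bank 2 row 4 — prev 4 → HIT
9: bank 2 row 4 — prev 4 → HIT
10: bank 0 row 2 — prev 2 → HIT
11: bank 1 row 4 — prev 8 → CONFLICT
12: bank 0 row 6 — prev 2 → CONFLICT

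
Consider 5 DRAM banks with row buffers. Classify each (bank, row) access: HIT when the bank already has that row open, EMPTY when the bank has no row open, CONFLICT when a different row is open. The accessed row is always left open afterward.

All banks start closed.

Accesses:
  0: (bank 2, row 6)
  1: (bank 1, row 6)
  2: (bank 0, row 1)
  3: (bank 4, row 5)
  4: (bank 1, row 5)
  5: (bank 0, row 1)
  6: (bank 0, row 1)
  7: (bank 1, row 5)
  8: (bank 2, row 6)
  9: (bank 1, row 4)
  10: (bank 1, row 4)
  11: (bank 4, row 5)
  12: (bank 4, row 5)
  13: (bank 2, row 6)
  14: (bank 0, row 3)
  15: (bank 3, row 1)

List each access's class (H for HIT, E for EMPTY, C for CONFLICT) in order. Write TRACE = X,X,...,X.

TRACE = E,E,E,E,C,H,H,H,H,C,H,H,H,H,C,E

#0 (2,6) E
#1 (1,6) E
#2 (0,1) E
#3 (4,5) E
#4 (1,5) C  (was 6)
#5 (0,1) H  (was 1)
#6 (0,1) H  (was 1)
#7 (1,5) H  (was 5)
#8 (2,6) H  (was 6)
#9 (1,4) C  (was 5)
#10 (1,4) H  (was 4)
#11 (4,5) H  (was 5)
#12 (4,5) H  (was 5)
#13 (2,6) H  (was 6)
#14 (0,3) C  (was 1)
#15 (3,1) E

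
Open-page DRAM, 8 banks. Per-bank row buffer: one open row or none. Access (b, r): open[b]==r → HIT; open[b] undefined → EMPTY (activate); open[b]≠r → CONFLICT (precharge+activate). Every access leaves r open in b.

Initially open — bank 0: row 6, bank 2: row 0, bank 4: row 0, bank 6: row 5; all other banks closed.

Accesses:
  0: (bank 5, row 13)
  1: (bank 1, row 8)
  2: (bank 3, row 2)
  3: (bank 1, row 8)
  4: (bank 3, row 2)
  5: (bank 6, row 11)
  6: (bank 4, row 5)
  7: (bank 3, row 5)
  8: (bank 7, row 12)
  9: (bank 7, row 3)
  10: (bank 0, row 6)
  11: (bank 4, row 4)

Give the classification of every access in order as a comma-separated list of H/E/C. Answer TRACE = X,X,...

#0 (5,13) E
#1 (1,8) E
#2 (3,2) E
#3 (1,8) H  (was 8)
#4 (3,2) H  (was 2)
#5 (6,11) C  (was 5)
#6 (4,5) C  (was 0)
#7 (3,5) C  (was 2)
#8 (7,12) E
#9 (7,3) C  (was 12)
#10 (0,6) H  (was 6)
#11 (4,4) C  (was 5)

TRACE = E,E,E,H,H,C,C,C,E,C,H,C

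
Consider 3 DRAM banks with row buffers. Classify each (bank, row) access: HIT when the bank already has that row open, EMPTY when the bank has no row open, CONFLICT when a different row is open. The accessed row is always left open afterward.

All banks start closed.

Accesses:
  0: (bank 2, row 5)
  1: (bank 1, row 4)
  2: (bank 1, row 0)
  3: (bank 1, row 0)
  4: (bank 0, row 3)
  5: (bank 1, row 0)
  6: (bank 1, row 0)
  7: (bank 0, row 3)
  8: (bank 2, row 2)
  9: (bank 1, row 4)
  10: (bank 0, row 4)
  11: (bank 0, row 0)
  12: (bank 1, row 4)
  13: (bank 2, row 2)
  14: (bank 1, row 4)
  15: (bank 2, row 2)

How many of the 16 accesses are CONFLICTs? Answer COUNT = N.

COUNT = 5

#0 (2,5) E
#1 (1,4) E
#2 (1,0) C  (was 4)
#3 (1,0) H  (was 0)
#4 (0,3) E
#5 (1,0) H  (was 0)
#6 (1,0) H  (was 0)
#7 (0,3) H  (was 3)
#8 (2,2) C  (was 5)
#9 (1,4) C  (was 0)
#10 (0,4) C  (was 3)
#11 (0,0) C  (was 4)
#12 (1,4) H  (was 4)
#13 (2,2) H  (was 2)
#14 (1,4) H  (was 4)
#15 (2,2) H  (was 2)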